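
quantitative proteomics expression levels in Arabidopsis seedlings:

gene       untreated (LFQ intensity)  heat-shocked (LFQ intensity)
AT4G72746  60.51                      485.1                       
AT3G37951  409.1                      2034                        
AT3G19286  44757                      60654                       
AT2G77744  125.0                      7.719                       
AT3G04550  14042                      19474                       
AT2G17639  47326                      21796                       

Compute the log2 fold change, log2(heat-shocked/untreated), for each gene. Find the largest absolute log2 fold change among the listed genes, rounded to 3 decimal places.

log2(485.1/60.51) = 3.003  (AT4G72746)
log2(2034/409.1) = 2.314  (AT3G37951)
log2(60654/44757) = 0.438  (AT3G19286)
log2(7.719/125.0) = -4.017  (AT2G77744)
log2(19474/14042) = 0.472  (AT3G04550)
log2(21796/47326) = -1.119  (AT2G17639)
The largest magnitude belongs to AT2G77744.

4.017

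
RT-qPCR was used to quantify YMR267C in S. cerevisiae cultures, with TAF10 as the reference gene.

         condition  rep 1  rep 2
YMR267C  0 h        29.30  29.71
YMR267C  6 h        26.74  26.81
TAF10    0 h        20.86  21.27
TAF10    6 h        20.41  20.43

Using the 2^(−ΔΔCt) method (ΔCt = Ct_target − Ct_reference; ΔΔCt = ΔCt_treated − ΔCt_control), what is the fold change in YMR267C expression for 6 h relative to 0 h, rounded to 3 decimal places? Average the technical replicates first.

4.243

Mean Ct: YMR267C 0 h 29.505; YMR267C 6 h 26.775; TAF10 0 h 21.065; TAF10 6 h 20.420
ΔCt(0 h) = 29.505 − 21.065 = 8.440
ΔCt(6 h) = 26.775 − 20.420 = 6.355
ΔΔCt = 6.355 − 8.440 = -2.085
Fold change = 2^(−(-2.085)) = 2^2.085 = 4.2428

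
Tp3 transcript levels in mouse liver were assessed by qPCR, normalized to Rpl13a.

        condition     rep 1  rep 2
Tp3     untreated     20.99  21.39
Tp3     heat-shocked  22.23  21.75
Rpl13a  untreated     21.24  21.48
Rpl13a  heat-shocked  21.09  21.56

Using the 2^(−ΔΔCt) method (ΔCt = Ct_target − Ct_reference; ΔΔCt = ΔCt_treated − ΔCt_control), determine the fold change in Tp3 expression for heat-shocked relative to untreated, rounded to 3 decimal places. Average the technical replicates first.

Mean Ct: Tp3 untreated 21.190; Tp3 heat-shocked 21.990; Rpl13a untreated 21.360; Rpl13a heat-shocked 21.325
ΔCt(untreated) = 21.190 − 21.360 = -0.170
ΔCt(heat-shocked) = 21.990 − 21.325 = 0.665
ΔΔCt = 0.665 − (-0.170) = 0.835
Fold change = 2^(−0.835) = 0.5606

0.561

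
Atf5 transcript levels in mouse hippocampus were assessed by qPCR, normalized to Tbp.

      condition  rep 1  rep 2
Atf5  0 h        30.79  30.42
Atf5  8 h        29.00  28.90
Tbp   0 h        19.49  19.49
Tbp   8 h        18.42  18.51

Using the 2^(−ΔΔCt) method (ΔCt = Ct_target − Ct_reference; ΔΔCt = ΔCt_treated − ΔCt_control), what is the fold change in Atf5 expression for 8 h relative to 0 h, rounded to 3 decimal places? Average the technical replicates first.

1.548

Mean Ct: Atf5 0 h 30.605; Atf5 8 h 28.950; Tbp 0 h 19.490; Tbp 8 h 18.465
ΔCt(0 h) = 30.605 − 19.490 = 11.115
ΔCt(8 h) = 28.950 − 18.465 = 10.485
ΔΔCt = 10.485 − 11.115 = -0.630
Fold change = 2^(−(-0.630)) = 2^0.630 = 1.5476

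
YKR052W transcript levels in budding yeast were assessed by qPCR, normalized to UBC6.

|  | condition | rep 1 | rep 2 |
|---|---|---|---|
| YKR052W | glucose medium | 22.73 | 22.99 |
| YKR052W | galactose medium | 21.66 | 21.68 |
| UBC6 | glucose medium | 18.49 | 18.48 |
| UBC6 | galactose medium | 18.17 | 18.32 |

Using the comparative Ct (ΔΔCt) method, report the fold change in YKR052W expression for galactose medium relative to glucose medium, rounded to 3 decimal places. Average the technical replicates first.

1.932

Mean Ct: YKR052W glucose medium 22.860; YKR052W galactose medium 21.670; UBC6 glucose medium 18.485; UBC6 galactose medium 18.245
ΔCt(glucose medium) = 22.860 − 18.485 = 4.375
ΔCt(galactose medium) = 21.670 − 18.245 = 3.425
ΔΔCt = 3.425 − 4.375 = -0.950
Fold change = 2^(−(-0.950)) = 2^0.950 = 1.9319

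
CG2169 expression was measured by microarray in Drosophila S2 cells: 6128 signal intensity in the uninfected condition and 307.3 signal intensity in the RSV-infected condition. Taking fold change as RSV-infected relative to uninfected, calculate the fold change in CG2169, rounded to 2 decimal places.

0.05

Fold change = 307.3 / 6128 = 0.050
CG2169 is downregulated.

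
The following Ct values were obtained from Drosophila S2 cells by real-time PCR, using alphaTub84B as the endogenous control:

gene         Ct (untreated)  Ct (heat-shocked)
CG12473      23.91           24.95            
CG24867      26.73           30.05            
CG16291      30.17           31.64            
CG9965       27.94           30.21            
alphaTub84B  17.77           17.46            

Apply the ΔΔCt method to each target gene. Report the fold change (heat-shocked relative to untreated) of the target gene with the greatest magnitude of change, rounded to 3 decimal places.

CG12473: ΔΔCt = (24.95−17.46) − (23.91−17.77) = 7.49 − 6.14 = 1.35; fold change = 2^-1.35 = 0.392
CG24867: ΔΔCt = (30.05−17.46) − (26.73−17.77) = 12.59 − 8.96 = 3.63; fold change = 2^-3.63 = 0.081
CG16291: ΔΔCt = (31.64−17.46) − (30.17−17.77) = 14.18 − 12.40 = 1.78; fold change = 2^-1.78 = 0.291
CG9965: ΔΔCt = (30.21−17.46) − (27.94−17.77) = 12.75 − 10.17 = 2.58; fold change = 2^-2.58 = 0.167
CG24867 has the largest |ΔΔCt| = 3.63.

0.081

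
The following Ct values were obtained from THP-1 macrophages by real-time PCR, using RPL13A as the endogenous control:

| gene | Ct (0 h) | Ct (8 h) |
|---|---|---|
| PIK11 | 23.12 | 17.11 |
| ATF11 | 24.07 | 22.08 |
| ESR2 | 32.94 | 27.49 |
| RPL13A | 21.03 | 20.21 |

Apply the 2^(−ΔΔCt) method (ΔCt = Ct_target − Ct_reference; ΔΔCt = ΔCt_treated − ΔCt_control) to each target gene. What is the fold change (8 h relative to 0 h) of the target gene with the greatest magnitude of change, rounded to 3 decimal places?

36.504

PIK11: ΔΔCt = (17.11−20.21) − (23.12−21.03) = -3.10 − 2.09 = -5.19; fold change = 2^5.19 = 36.504
ATF11: ΔΔCt = (22.08−20.21) − (24.07−21.03) = 1.87 − 3.04 = -1.17; fold change = 2^1.17 = 2.250
ESR2: ΔΔCt = (27.49−20.21) − (32.94−21.03) = 7.28 − 11.91 = -4.63; fold change = 2^4.63 = 24.761
PIK11 has the largest |ΔΔCt| = 5.19.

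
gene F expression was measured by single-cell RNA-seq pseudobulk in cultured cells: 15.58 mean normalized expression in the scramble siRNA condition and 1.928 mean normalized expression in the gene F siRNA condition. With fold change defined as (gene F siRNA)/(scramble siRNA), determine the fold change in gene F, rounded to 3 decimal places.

0.124

Fold change = 1.928 / 15.58 = 0.1237
gene F is downregulated.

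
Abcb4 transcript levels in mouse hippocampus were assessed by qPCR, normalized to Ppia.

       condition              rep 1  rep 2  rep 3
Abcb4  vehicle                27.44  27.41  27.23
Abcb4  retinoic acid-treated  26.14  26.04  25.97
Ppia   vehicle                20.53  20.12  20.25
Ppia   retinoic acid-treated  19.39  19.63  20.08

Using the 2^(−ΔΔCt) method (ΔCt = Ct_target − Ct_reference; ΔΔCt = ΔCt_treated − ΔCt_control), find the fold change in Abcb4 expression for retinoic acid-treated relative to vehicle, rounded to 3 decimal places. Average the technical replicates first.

Mean Ct: Abcb4 vehicle 27.360; Abcb4 retinoic acid-treated 26.050; Ppia vehicle 20.300; Ppia retinoic acid-treated 19.700
ΔCt(vehicle) = 27.360 − 20.300 = 7.060
ΔCt(retinoic acid-treated) = 26.050 − 19.700 = 6.350
ΔΔCt = 6.350 − 7.060 = -0.710
Fold change = 2^(−(-0.710)) = 2^0.710 = 1.6358

1.636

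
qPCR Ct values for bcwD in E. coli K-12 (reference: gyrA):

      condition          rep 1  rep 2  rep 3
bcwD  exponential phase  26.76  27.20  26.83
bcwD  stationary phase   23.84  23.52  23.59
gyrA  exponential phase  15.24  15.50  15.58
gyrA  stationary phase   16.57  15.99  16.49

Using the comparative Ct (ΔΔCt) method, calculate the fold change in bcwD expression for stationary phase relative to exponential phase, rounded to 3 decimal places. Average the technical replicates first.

Mean Ct: bcwD exponential phase 26.930; bcwD stationary phase 23.650; gyrA exponential phase 15.440; gyrA stationary phase 16.350
ΔCt(exponential phase) = 26.930 − 15.440 = 11.490
ΔCt(stationary phase) = 23.650 − 16.350 = 7.300
ΔΔCt = 7.300 − 11.490 = -4.190
Fold change = 2^(−(-4.190)) = 2^4.190 = 18.2522

18.252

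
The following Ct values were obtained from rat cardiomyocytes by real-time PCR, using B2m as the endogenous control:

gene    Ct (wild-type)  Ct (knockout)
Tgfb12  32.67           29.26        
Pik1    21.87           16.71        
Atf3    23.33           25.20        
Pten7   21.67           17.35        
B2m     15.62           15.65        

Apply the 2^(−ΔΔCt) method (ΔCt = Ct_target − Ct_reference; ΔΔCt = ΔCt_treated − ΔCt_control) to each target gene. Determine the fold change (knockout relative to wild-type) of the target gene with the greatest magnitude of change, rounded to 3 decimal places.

36.504

Tgfb12: ΔΔCt = (29.26−15.65) − (32.67−15.62) = 13.61 − 17.05 = -3.44; fold change = 2^3.44 = 10.853
Pik1: ΔΔCt = (16.71−15.65) − (21.87−15.62) = 1.06 − 6.25 = -5.19; fold change = 2^5.19 = 36.504
Atf3: ΔΔCt = (25.20−15.65) − (23.33−15.62) = 9.55 − 7.71 = 1.84; fold change = 2^-1.84 = 0.279
Pten7: ΔΔCt = (17.35−15.65) − (21.67−15.62) = 1.70 − 6.05 = -4.35; fold change = 2^4.35 = 20.393
Pik1 has the largest |ΔΔCt| = 5.19.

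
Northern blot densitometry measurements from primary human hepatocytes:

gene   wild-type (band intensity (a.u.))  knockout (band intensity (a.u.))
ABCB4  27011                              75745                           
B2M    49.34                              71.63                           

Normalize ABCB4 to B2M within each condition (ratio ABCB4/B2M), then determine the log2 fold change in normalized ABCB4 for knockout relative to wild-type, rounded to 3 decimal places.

0.950

ABCB4/B2M (wild-type) = 27011 / 49.34 = 547.45
ABCB4/B2M (knockout) = 75745 / 71.63 = 1057.4
Fold change = 1057.4 / 547.45 = 1.9316
log2(1.9316) = 0.9498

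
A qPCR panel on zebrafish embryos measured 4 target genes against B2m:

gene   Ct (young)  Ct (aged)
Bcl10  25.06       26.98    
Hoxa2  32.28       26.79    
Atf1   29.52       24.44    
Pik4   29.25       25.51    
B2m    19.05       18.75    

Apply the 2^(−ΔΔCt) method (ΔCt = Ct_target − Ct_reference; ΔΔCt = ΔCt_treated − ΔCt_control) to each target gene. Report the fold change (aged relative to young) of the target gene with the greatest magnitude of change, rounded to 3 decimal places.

36.504

Bcl10: ΔΔCt = (26.98−18.75) − (25.06−19.05) = 8.23 − 6.01 = 2.22; fold change = 2^-2.22 = 0.215
Hoxa2: ΔΔCt = (26.79−18.75) − (32.28−19.05) = 8.04 − 13.23 = -5.19; fold change = 2^5.19 = 36.504
Atf1: ΔΔCt = (24.44−18.75) − (29.52−19.05) = 5.69 − 10.47 = -4.78; fold change = 2^4.78 = 27.474
Pik4: ΔΔCt = (25.51−18.75) − (29.25−19.05) = 6.76 − 10.20 = -3.44; fold change = 2^3.44 = 10.853
Hoxa2 has the largest |ΔΔCt| = 5.19.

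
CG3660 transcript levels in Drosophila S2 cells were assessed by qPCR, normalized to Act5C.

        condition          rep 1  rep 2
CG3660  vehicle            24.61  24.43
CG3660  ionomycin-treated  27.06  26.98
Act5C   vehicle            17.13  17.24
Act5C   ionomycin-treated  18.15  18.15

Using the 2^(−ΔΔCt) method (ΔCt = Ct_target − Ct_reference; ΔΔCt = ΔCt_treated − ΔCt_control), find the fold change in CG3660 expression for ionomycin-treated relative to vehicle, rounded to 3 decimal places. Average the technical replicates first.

Mean Ct: CG3660 vehicle 24.520; CG3660 ionomycin-treated 27.020; Act5C vehicle 17.185; Act5C ionomycin-treated 18.150
ΔCt(vehicle) = 24.520 − 17.185 = 7.335
ΔCt(ionomycin-treated) = 27.020 − 18.150 = 8.870
ΔΔCt = 8.870 − 7.335 = 1.535
Fold change = 2^(−1.535) = 0.3451

0.345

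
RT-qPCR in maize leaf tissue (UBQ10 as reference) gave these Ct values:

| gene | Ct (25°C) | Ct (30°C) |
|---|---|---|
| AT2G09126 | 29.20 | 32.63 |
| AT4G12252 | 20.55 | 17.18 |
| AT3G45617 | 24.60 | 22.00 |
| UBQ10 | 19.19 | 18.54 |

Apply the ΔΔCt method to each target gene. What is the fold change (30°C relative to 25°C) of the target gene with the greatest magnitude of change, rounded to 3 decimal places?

0.059

AT2G09126: ΔΔCt = (32.63−18.54) − (29.20−19.19) = 14.09 − 10.01 = 4.08; fold change = 2^-4.08 = 0.059
AT4G12252: ΔΔCt = (17.18−18.54) − (20.55−19.19) = -1.36 − 1.36 = -2.72; fold change = 2^2.72 = 6.589
AT3G45617: ΔΔCt = (22.00−18.54) − (24.60−19.19) = 3.46 − 5.41 = -1.95; fold change = 2^1.95 = 3.864
AT2G09126 has the largest |ΔΔCt| = 4.08.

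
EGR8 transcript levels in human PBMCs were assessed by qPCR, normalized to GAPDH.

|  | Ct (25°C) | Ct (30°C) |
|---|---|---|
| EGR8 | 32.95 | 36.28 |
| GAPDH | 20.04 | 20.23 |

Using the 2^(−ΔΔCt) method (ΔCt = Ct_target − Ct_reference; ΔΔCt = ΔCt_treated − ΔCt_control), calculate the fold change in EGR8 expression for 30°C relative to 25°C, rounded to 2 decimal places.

ΔCt(25°C) = 32.950 − 20.040 = 12.910
ΔCt(30°C) = 36.280 − 20.230 = 16.050
ΔΔCt = 16.050 − 12.910 = 3.140
Fold change = 2^(−3.140) = 0.113

0.11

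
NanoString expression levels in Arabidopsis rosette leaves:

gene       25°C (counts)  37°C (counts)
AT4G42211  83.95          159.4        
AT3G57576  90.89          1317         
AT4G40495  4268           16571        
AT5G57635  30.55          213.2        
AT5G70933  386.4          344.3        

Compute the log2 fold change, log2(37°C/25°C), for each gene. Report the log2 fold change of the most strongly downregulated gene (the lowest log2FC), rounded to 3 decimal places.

log2(159.4/83.95) = 0.925  (AT4G42211)
log2(1317/90.89) = 3.857  (AT3G57576)
log2(16571/4268) = 1.957  (AT4G40495)
log2(213.2/30.55) = 2.803  (AT5G57635)
log2(344.3/386.4) = -0.166  (AT5G70933)
AT5G70933 is most strongly downregulated.

-0.166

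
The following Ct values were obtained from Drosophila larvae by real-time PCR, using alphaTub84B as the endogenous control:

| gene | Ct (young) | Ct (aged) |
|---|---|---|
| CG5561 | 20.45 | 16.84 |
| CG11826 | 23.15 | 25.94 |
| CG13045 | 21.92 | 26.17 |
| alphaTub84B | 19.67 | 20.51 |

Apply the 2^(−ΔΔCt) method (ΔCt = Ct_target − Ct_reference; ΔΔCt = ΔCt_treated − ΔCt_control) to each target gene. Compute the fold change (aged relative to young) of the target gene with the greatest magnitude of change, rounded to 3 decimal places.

21.857

CG5561: ΔΔCt = (16.84−20.51) − (20.45−19.67) = -3.67 − 0.78 = -4.45; fold change = 2^4.45 = 21.857
CG11826: ΔΔCt = (25.94−20.51) − (23.15−19.67) = 5.43 − 3.48 = 1.95; fold change = 2^-1.95 = 0.259
CG13045: ΔΔCt = (26.17−20.51) − (21.92−19.67) = 5.66 − 2.25 = 3.41; fold change = 2^-3.41 = 0.094
CG5561 has the largest |ΔΔCt| = 4.45.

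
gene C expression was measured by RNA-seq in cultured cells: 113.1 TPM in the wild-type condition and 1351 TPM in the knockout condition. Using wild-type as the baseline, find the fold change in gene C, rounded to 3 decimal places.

Fold change = 1351 / 113.1 = 11.9452
gene C is upregulated.

11.945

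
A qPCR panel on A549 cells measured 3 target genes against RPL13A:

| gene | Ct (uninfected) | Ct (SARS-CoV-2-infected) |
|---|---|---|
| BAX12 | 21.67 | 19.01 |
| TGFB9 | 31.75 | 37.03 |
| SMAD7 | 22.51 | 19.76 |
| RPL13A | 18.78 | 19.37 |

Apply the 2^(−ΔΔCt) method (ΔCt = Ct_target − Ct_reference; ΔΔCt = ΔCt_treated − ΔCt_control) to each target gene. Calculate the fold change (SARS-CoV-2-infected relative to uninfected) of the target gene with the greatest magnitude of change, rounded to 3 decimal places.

BAX12: ΔΔCt = (19.01−19.37) − (21.67−18.78) = -0.36 − 2.89 = -3.25; fold change = 2^3.25 = 9.514
TGFB9: ΔΔCt = (37.03−19.37) − (31.75−18.78) = 17.66 − 12.97 = 4.69; fold change = 2^-4.69 = 0.039
SMAD7: ΔΔCt = (19.76−19.37) − (22.51−18.78) = 0.39 − 3.73 = -3.34; fold change = 2^3.34 = 10.126
TGFB9 has the largest |ΔΔCt| = 4.69.

0.039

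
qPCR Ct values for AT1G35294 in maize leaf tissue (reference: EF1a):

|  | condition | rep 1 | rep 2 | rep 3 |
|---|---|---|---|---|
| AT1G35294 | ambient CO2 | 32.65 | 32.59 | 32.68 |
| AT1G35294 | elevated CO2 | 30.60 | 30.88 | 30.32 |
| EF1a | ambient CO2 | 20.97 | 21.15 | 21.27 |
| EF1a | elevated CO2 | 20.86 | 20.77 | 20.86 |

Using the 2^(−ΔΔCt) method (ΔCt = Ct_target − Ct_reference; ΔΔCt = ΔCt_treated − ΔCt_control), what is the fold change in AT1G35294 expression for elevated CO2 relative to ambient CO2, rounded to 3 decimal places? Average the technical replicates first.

Mean Ct: AT1G35294 ambient CO2 32.640; AT1G35294 elevated CO2 30.600; EF1a ambient CO2 21.130; EF1a elevated CO2 20.830
ΔCt(ambient CO2) = 32.640 − 21.130 = 11.510
ΔCt(elevated CO2) = 30.600 − 20.830 = 9.770
ΔΔCt = 9.770 − 11.510 = -1.740
Fold change = 2^(−(-1.740)) = 2^1.740 = 3.3404

3.340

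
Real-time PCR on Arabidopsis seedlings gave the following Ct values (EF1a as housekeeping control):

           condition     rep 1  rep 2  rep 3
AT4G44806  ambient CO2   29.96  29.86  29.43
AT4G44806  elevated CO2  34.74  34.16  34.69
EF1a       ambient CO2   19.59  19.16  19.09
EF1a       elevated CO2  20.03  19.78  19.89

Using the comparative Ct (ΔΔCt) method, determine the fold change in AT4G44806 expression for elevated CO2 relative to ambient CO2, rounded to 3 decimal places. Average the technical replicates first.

0.056

Mean Ct: AT4G44806 ambient CO2 29.750; AT4G44806 elevated CO2 34.530; EF1a ambient CO2 19.280; EF1a elevated CO2 19.900
ΔCt(ambient CO2) = 29.750 − 19.280 = 10.470
ΔCt(elevated CO2) = 34.530 − 19.900 = 14.630
ΔΔCt = 14.630 − 10.470 = 4.160
Fold change = 2^(−4.160) = 0.0559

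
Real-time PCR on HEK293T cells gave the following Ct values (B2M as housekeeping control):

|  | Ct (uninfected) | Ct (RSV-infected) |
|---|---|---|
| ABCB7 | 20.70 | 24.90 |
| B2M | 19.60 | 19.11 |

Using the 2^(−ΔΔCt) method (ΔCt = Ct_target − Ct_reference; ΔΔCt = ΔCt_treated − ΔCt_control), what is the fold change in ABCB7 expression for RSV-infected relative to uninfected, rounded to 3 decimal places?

ΔCt(uninfected) = 20.700 − 19.600 = 1.100
ΔCt(RSV-infected) = 24.900 − 19.110 = 5.790
ΔΔCt = 5.790 − 1.100 = 4.690
Fold change = 2^(−4.690) = 0.0387

0.039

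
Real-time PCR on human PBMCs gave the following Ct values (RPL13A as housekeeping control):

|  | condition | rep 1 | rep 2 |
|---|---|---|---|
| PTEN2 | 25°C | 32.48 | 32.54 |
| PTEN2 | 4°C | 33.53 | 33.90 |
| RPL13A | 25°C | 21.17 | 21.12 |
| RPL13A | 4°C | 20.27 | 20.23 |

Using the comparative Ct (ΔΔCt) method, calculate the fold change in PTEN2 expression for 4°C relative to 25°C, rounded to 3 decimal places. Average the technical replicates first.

Mean Ct: PTEN2 25°C 32.510; PTEN2 4°C 33.715; RPL13A 25°C 21.145; RPL13A 4°C 20.250
ΔCt(25°C) = 32.510 − 21.145 = 11.365
ΔCt(4°C) = 33.715 − 20.250 = 13.465
ΔΔCt = 13.465 − 11.365 = 2.100
Fold change = 2^(−2.100) = 0.2333

0.233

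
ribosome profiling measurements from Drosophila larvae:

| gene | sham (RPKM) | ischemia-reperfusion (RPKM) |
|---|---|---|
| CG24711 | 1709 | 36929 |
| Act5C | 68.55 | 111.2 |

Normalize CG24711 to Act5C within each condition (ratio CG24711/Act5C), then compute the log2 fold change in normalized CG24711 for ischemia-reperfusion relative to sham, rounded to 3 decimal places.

3.736

CG24711/Act5C (sham) = 1709 / 68.55 = 24.931
CG24711/Act5C (ischemia-reperfusion) = 36929 / 111.2 = 332.1
Fold change = 332.1 / 24.931 = 13.3207
log2(13.3207) = 3.7356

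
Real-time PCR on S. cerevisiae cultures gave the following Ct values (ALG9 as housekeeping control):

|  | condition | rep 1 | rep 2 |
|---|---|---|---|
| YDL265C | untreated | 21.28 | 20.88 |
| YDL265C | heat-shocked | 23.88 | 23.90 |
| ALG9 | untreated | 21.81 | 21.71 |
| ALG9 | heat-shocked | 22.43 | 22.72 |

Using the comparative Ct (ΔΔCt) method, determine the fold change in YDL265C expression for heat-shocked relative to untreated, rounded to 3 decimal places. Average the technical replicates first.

Mean Ct: YDL265C untreated 21.080; YDL265C heat-shocked 23.890; ALG9 untreated 21.760; ALG9 heat-shocked 22.575
ΔCt(untreated) = 21.080 − 21.760 = -0.680
ΔCt(heat-shocked) = 23.890 − 22.575 = 1.315
ΔΔCt = 1.315 − (-0.680) = 1.995
Fold change = 2^(−1.995) = 0.2509

0.251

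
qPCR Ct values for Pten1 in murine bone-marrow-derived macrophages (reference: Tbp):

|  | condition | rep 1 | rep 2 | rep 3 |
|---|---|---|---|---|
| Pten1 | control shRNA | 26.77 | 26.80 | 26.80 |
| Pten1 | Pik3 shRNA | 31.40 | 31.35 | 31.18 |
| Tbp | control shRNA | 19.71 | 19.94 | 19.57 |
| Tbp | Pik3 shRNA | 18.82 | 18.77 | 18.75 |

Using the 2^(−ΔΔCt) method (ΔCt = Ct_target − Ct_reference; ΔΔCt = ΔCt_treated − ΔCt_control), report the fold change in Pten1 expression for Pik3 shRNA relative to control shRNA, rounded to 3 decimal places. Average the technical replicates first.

Mean Ct: Pten1 control shRNA 26.790; Pten1 Pik3 shRNA 31.310; Tbp control shRNA 19.740; Tbp Pik3 shRNA 18.780
ΔCt(control shRNA) = 26.790 − 19.740 = 7.050
ΔCt(Pik3 shRNA) = 31.310 − 18.780 = 12.530
ΔΔCt = 12.530 − 7.050 = 5.480
Fold change = 2^(−5.480) = 0.0224

0.022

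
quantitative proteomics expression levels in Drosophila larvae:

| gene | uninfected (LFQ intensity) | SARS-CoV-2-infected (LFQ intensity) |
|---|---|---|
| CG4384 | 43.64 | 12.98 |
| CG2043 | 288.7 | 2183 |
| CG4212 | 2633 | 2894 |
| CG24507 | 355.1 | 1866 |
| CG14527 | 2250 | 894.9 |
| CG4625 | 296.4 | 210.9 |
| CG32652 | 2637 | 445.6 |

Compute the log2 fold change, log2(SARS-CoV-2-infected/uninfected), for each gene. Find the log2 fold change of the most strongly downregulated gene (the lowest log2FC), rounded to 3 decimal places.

log2(12.98/43.64) = -1.749  (CG4384)
log2(2183/288.7) = 2.919  (CG2043)
log2(2894/2633) = 0.136  (CG4212)
log2(1866/355.1) = 2.394  (CG24507)
log2(894.9/2250) = -1.330  (CG14527)
log2(210.9/296.4) = -0.491  (CG4625)
log2(445.6/2637) = -2.565  (CG32652)
CG32652 is most strongly downregulated.

-2.565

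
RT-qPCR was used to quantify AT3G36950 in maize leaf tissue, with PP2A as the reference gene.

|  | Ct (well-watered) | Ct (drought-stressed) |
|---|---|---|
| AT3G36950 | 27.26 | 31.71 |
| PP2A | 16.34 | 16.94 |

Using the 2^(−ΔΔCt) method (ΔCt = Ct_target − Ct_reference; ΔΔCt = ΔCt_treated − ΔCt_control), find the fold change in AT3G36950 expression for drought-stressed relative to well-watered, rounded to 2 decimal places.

0.07

ΔCt(well-watered) = 27.260 − 16.340 = 10.920
ΔCt(drought-stressed) = 31.710 − 16.940 = 14.770
ΔΔCt = 14.770 − 10.920 = 3.850
Fold change = 2^(−3.850) = 0.069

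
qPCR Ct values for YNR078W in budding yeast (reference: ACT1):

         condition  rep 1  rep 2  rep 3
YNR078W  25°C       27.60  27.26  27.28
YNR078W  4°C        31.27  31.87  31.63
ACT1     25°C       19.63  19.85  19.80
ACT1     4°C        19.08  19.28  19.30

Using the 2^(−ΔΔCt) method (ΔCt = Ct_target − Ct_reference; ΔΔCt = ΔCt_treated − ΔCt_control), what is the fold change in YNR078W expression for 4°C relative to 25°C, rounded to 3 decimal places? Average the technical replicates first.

Mean Ct: YNR078W 25°C 27.380; YNR078W 4°C 31.590; ACT1 25°C 19.760; ACT1 4°C 19.220
ΔCt(25°C) = 27.380 − 19.760 = 7.620
ΔCt(4°C) = 31.590 − 19.220 = 12.370
ΔΔCt = 12.370 − 7.620 = 4.750
Fold change = 2^(−4.750) = 0.0372

0.037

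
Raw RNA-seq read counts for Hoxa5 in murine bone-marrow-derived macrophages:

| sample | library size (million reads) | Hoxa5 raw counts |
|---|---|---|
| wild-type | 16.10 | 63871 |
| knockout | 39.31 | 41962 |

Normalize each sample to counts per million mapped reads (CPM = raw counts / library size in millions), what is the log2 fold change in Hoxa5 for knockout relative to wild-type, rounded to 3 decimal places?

CPM(wild-type) = 63871 / 16.10 = 3967.1429
CPM(knockout) = 41962 / 39.31 = 1067.4637
Fold change = 1067.4637 / 3967.1429 = 0.26908
log2(0.26908) = -1.8939

-1.894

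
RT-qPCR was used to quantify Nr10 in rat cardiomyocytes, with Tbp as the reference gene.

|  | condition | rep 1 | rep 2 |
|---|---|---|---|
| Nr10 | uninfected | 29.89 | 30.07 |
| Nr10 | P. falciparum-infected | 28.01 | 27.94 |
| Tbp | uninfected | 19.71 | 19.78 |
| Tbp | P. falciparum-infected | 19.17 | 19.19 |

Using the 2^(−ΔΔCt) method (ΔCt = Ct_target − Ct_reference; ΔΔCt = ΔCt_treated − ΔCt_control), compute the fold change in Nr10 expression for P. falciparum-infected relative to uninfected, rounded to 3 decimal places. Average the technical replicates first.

2.713

Mean Ct: Nr10 uninfected 29.980; Nr10 P. falciparum-infected 27.975; Tbp uninfected 19.745; Tbp P. falciparum-infected 19.180
ΔCt(uninfected) = 29.980 − 19.745 = 10.235
ΔCt(P. falciparum-infected) = 27.975 − 19.180 = 8.795
ΔΔCt = 8.795 − 10.235 = -1.440
Fold change = 2^(−(-1.440)) = 2^1.440 = 2.7132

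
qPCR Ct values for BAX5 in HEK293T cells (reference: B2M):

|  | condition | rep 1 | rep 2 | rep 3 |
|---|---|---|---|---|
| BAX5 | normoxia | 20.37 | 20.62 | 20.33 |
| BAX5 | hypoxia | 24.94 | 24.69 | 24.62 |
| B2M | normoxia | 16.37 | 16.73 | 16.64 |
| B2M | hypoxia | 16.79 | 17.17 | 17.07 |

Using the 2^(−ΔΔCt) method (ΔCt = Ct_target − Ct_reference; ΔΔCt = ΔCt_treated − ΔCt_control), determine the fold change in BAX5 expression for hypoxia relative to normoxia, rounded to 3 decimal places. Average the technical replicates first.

Mean Ct: BAX5 normoxia 20.440; BAX5 hypoxia 24.750; B2M normoxia 16.580; B2M hypoxia 17.010
ΔCt(normoxia) = 20.440 − 16.580 = 3.860
ΔCt(hypoxia) = 24.750 − 17.010 = 7.740
ΔΔCt = 7.740 − 3.860 = 3.880
Fold change = 2^(−3.880) = 0.0679

0.068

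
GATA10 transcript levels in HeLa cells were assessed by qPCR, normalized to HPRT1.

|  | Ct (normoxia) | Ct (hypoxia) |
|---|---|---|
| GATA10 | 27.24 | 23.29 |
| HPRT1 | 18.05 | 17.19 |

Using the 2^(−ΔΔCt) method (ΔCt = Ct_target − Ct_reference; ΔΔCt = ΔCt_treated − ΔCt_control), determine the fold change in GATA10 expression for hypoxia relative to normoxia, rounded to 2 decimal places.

ΔCt(normoxia) = 27.240 − 18.050 = 9.190
ΔCt(hypoxia) = 23.290 − 17.190 = 6.100
ΔΔCt = 6.100 − 9.190 = -3.090
Fold change = 2^(−(-3.090)) = 2^3.090 = 8.515

8.51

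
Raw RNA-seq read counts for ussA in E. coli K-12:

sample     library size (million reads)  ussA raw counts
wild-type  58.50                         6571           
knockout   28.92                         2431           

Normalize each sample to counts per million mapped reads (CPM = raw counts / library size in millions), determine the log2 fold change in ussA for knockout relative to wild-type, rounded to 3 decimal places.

-0.418

CPM(wild-type) = 6571 / 58.50 = 112.3248
CPM(knockout) = 2431 / 28.92 = 84.0595
Fold change = 84.0595 / 112.3248 = 0.74836
log2(0.74836) = -0.4182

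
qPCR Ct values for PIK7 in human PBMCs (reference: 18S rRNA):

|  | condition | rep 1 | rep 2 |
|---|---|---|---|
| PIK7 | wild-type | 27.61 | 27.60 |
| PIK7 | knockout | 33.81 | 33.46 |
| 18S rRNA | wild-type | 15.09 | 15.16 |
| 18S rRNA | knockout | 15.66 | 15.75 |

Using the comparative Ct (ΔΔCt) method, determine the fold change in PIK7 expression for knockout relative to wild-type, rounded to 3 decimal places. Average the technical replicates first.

0.023

Mean Ct: PIK7 wild-type 27.605; PIK7 knockout 33.635; 18S rRNA wild-type 15.125; 18S rRNA knockout 15.705
ΔCt(wild-type) = 27.605 − 15.125 = 12.480
ΔCt(knockout) = 33.635 − 15.705 = 17.930
ΔΔCt = 17.930 − 12.480 = 5.450
Fold change = 2^(−5.450) = 0.0229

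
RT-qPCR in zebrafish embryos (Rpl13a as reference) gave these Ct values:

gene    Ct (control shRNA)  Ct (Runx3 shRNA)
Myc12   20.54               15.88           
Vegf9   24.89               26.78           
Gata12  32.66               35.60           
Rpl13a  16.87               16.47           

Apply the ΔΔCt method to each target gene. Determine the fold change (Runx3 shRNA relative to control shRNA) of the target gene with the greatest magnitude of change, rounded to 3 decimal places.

19.160

Myc12: ΔΔCt = (15.88−16.47) − (20.54−16.87) = -0.59 − 3.67 = -4.26; fold change = 2^4.26 = 19.160
Vegf9: ΔΔCt = (26.78−16.47) − (24.89−16.87) = 10.31 − 8.02 = 2.29; fold change = 2^-2.29 = 0.204
Gata12: ΔΔCt = (35.60−16.47) − (32.66−16.87) = 19.13 − 15.79 = 3.34; fold change = 2^-3.34 = 0.099
Myc12 has the largest |ΔΔCt| = 4.26.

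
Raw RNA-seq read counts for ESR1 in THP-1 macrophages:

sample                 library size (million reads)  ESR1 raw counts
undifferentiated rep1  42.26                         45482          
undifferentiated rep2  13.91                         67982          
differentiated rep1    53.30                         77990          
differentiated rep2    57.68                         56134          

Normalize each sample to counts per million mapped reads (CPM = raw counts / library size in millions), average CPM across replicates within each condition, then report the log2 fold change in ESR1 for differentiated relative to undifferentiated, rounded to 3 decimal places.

-1.291

CPM(undifferentiated rep1) = 45482 / 42.26 = 1076.2423
CPM(undifferentiated rep2) = 67982 / 13.91 = 4887.2753
CPM(differentiated rep1) = 77990 / 53.30 = 1463.2270
CPM(differentiated rep2) = 56134 / 57.68 = 973.1969
mean CPM(undifferentiated) = 2981.7588; mean CPM(differentiated) = 1218.2120
Fold change = 1218.2120 / 2981.7588 = 0.40855
log2(0.40855) = -1.2914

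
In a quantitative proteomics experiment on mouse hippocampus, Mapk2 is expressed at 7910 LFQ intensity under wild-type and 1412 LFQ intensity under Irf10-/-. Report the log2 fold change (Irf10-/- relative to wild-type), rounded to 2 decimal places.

-2.49

Fold change = 1412 / 7910 = 0.1785
log2(0.1785) = -2.486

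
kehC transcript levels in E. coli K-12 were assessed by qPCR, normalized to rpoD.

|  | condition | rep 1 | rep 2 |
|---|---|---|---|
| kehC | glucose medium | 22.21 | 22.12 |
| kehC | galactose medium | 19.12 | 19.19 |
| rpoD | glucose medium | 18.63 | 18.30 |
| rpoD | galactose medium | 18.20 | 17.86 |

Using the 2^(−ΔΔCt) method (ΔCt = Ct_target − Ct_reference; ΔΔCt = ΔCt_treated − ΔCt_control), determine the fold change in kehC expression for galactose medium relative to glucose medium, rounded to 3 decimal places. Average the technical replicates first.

Mean Ct: kehC glucose medium 22.165; kehC galactose medium 19.155; rpoD glucose medium 18.465; rpoD galactose medium 18.030
ΔCt(glucose medium) = 22.165 − 18.465 = 3.700
ΔCt(galactose medium) = 19.155 − 18.030 = 1.125
ΔΔCt = 1.125 − 3.700 = -2.575
Fold change = 2^(−(-2.575)) = 2^2.575 = 5.9587

5.959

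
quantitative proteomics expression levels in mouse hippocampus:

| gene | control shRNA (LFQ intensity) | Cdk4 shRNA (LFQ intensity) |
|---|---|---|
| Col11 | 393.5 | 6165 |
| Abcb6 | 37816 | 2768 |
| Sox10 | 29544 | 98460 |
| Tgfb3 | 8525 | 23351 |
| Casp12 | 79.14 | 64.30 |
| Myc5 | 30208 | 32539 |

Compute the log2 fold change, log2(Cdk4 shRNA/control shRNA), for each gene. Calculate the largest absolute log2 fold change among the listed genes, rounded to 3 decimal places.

3.970

log2(6165/393.5) = 3.970  (Col11)
log2(2768/37816) = -3.772  (Abcb6)
log2(98460/29544) = 1.737  (Sox10)
log2(23351/8525) = 1.454  (Tgfb3)
log2(64.30/79.14) = -0.300  (Casp12)
log2(32539/30208) = 0.107  (Myc5)
The largest magnitude belongs to Col11.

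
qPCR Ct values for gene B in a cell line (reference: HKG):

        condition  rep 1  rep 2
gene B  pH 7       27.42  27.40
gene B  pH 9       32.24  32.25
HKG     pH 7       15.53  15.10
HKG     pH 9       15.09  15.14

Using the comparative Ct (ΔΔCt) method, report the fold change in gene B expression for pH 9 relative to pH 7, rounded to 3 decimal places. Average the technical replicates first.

Mean Ct: gene B pH 7 27.410; gene B pH 9 32.245; HKG pH 7 15.315; HKG pH 9 15.115
ΔCt(pH 7) = 27.410 − 15.315 = 12.095
ΔCt(pH 9) = 32.245 − 15.115 = 17.130
ΔΔCt = 17.130 − 12.095 = 5.035
Fold change = 2^(−5.035) = 0.0305

0.031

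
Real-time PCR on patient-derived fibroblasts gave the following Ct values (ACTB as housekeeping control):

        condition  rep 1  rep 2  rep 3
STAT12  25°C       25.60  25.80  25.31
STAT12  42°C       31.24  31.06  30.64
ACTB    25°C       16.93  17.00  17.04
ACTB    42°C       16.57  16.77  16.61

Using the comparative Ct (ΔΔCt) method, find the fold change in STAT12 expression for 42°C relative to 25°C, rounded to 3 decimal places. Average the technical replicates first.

Mean Ct: STAT12 25°C 25.570; STAT12 42°C 30.980; ACTB 25°C 16.990; ACTB 42°C 16.650
ΔCt(25°C) = 25.570 − 16.990 = 8.580
ΔCt(42°C) = 30.980 − 16.650 = 14.330
ΔΔCt = 14.330 − 8.580 = 5.750
Fold change = 2^(−5.750) = 0.0186

0.019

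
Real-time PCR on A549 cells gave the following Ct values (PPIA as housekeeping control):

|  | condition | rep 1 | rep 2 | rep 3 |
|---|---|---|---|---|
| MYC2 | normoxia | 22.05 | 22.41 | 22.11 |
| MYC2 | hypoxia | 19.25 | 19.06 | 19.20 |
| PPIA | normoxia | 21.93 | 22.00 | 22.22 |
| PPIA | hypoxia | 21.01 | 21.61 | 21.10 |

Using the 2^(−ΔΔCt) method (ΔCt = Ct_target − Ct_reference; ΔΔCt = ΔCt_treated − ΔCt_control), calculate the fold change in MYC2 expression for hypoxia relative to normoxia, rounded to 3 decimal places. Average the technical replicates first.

Mean Ct: MYC2 normoxia 22.190; MYC2 hypoxia 19.170; PPIA normoxia 22.050; PPIA hypoxia 21.240
ΔCt(normoxia) = 22.190 − 22.050 = 0.140
ΔCt(hypoxia) = 19.170 − 21.240 = -2.070
ΔΔCt = -2.070 − 0.140 = -2.210
Fold change = 2^(−(-2.210)) = 2^2.210 = 4.6268

4.627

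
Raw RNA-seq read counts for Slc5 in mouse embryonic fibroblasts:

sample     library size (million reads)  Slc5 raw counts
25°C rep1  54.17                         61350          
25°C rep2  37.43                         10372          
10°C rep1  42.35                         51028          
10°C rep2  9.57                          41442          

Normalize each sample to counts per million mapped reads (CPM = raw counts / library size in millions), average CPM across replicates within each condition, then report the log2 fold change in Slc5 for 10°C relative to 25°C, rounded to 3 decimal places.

CPM(25°C rep1) = 61350 / 54.17 = 1132.5457
CPM(25°C rep2) = 10372 / 37.43 = 277.1039
CPM(10°C rep1) = 51028 / 42.35 = 1204.9115
CPM(10°C rep2) = 41442 / 9.57 = 4330.4075
mean CPM(25°C) = 704.8248; mean CPM(10°C) = 2767.6595
Fold change = 2767.6595 / 704.8248 = 3.92673
log2(3.92673) = 1.9733

1.973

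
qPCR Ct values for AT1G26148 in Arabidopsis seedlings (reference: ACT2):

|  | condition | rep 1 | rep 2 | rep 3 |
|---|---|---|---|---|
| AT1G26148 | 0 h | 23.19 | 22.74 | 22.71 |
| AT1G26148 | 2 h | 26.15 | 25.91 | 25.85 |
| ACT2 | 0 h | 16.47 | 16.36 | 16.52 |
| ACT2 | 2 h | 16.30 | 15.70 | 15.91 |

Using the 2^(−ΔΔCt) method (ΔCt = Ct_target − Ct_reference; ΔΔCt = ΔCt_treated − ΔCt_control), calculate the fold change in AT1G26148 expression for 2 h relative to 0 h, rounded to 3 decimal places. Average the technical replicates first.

Mean Ct: AT1G26148 0 h 22.880; AT1G26148 2 h 25.970; ACT2 0 h 16.450; ACT2 2 h 15.970
ΔCt(0 h) = 22.880 − 16.450 = 6.430
ΔCt(2 h) = 25.970 − 15.970 = 10.000
ΔΔCt = 10.000 − 6.430 = 3.570
Fold change = 2^(−3.570) = 0.0842

0.084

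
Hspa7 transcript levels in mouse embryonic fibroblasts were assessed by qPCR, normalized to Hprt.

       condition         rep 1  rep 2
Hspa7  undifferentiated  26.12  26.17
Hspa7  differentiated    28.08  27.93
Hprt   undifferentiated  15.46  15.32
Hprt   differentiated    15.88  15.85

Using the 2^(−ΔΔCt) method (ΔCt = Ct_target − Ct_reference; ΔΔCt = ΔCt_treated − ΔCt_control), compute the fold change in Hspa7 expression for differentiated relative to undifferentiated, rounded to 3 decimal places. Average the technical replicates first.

Mean Ct: Hspa7 undifferentiated 26.145; Hspa7 differentiated 28.005; Hprt undifferentiated 15.390; Hprt differentiated 15.865
ΔCt(undifferentiated) = 26.145 − 15.390 = 10.755
ΔCt(differentiated) = 28.005 − 15.865 = 12.140
ΔΔCt = 12.140 − 10.755 = 1.385
Fold change = 2^(−1.385) = 0.3829

0.383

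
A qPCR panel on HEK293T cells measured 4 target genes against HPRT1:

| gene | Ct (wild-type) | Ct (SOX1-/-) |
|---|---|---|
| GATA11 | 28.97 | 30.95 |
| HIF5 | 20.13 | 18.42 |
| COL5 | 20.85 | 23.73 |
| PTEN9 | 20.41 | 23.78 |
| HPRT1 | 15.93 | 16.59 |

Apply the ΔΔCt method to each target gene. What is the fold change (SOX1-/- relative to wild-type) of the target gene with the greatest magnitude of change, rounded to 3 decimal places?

GATA11: ΔΔCt = (30.95−16.59) − (28.97−15.93) = 14.36 − 13.04 = 1.32; fold change = 2^-1.32 = 0.401
HIF5: ΔΔCt = (18.42−16.59) − (20.13−15.93) = 1.83 − 4.20 = -2.37; fold change = 2^2.37 = 5.169
COL5: ΔΔCt = (23.73−16.59) − (20.85−15.93) = 7.14 − 4.92 = 2.22; fold change = 2^-2.22 = 0.215
PTEN9: ΔΔCt = (23.78−16.59) − (20.41−15.93) = 7.19 − 4.48 = 2.71; fold change = 2^-2.71 = 0.153
PTEN9 has the largest |ΔΔCt| = 2.71.

0.153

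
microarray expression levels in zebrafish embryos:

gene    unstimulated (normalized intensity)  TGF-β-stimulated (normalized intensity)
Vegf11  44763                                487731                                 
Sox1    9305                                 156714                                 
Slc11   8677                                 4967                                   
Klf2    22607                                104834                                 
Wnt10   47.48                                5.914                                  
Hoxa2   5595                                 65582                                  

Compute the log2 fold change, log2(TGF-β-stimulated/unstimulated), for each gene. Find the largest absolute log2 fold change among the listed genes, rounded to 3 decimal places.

4.074

log2(487731/44763) = 3.446  (Vegf11)
log2(156714/9305) = 4.074  (Sox1)
log2(4967/8677) = -0.805  (Slc11)
log2(104834/22607) = 2.213  (Klf2)
log2(5.914/47.48) = -3.005  (Wnt10)
log2(65582/5595) = 3.551  (Hoxa2)
The largest magnitude belongs to Sox1.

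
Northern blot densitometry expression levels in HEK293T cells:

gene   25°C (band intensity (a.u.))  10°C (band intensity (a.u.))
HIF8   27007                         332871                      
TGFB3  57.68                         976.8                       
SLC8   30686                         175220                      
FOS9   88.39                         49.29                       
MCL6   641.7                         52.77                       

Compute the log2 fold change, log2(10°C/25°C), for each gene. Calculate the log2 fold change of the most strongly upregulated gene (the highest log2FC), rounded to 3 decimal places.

log2(332871/27007) = 3.624  (HIF8)
log2(976.8/57.68) = 4.082  (TGFB3)
log2(175220/30686) = 2.514  (SLC8)
log2(49.29/88.39) = -0.843  (FOS9)
log2(52.77/641.7) = -3.604  (MCL6)
TGFB3 is most strongly upregulated.

4.082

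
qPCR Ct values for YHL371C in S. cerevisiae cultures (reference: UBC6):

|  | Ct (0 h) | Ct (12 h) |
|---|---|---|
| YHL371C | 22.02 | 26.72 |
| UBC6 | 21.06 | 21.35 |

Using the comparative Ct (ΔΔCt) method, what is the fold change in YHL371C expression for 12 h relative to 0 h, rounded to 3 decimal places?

ΔCt(0 h) = 22.020 − 21.060 = 0.960
ΔCt(12 h) = 26.720 − 21.350 = 5.370
ΔΔCt = 5.370 − 0.960 = 4.410
Fold change = 2^(−4.410) = 0.0470

0.047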